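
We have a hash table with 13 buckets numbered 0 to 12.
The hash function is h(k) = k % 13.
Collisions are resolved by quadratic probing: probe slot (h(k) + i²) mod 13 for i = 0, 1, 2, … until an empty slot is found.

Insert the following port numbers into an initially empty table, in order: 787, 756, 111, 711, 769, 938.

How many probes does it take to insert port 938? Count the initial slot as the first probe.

3

787 hashes to 7; slot 7 is free → place at 7.
756 hashes to 2; slot 2 is free → place at 2.
111 hashes to 7; 7 taken → place at 8.
711 hashes to 9; slot 9 is free → place at 9.
769 hashes to 2; 2 taken → place at 3.
938 hashes to 2; 2,3 taken → place at 6.
Table: [_, _, 756, 769, _, _, 938, 787, 111, 711, _, _, _]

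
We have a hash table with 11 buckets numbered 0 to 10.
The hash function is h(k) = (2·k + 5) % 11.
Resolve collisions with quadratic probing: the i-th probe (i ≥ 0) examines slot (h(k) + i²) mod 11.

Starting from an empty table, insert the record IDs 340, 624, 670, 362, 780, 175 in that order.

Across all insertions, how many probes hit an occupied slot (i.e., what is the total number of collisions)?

10

340: h=3 => slot 3
624: h=10 => slot 10
670: h=3, probe 3,4 => slot 4
362: h=3, probe 3,4,7 => slot 7
780: h=3, probe 3,4,7,1 => slot 1
175: h=3, probe 3,4,7,1,8 => slot 8
Table: [-, 780, -, 340, 670, -, -, 362, 175, -, 624]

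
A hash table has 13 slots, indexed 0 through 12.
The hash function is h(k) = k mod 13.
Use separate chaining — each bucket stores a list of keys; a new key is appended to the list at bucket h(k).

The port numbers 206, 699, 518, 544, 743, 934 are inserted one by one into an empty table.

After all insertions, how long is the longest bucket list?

4

Insert 206: h=11, bucket 11 empty -> new chain.
Insert 699: h=10, bucket 10 empty -> new chain.
Insert 518: h=11, bucket 11 nonempty -> append to chain.
Insert 544: h=11, bucket 11 nonempty -> append to chain.
Insert 743: h=2, bucket 2 empty -> new chain.
Insert 934: h=11, bucket 11 nonempty -> append to chain.
Final buckets:
0: —
1: —
2: 743
3: —
4: —
5: —
6: —
7: —
8: —
9: —
10: 699
11: 206 -> 518 -> 544 -> 934
12: —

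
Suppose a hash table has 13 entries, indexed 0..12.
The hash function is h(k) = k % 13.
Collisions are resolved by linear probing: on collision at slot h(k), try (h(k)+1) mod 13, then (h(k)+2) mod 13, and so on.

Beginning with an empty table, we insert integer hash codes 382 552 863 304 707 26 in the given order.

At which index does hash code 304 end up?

Insert 382: h=5, slot 5 empty → index 5.
Insert 552: h=6, slot 6 empty → index 6.
Insert 863: h=5, slots 5,6 occupied → index 7.
Insert 304: h=5, slots 5,6,7 occupied → index 8.
Insert 707: h=5, slots 5,6,7,8 occupied → index 9.
Insert 26: h=0, slot 0 empty → index 0.
Table: [26, -, -, -, -, 382, 552, 863, 304, 707, -, -, -]

8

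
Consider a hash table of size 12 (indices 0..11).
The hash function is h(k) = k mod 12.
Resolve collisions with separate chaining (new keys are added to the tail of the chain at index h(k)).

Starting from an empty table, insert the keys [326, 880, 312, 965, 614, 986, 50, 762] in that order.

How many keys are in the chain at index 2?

326 -> bucket 2
880 -> bucket 4
312 -> bucket 0
965 -> bucket 5
614 -> bucket 2 (collision)
986 -> bucket 2 (collision)
50 -> bucket 2 (collision)
762 -> bucket 6
Final buckets:
0: 312
1: _
2: 326 -> 614 -> 986 -> 50
3: _
4: 880
5: 965
6: 762
7: _
8: _
9: _
10: _
11: _

4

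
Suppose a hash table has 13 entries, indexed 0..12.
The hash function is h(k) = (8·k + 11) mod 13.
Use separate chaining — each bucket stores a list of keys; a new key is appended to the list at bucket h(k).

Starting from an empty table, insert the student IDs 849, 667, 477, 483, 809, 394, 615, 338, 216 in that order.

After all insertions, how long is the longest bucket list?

4

Insert 849: h=4, bucket 4 empty → new chain.
Insert 667: h=4, bucket 4 nonempty → append to chain.
Insert 477: h=5, bucket 5 empty → new chain.
Insert 483: h=1, bucket 1 empty → new chain.
Insert 809: h=9, bucket 9 empty → new chain.
Insert 394: h=4, bucket 4 nonempty → append to chain.
Insert 615: h=4, bucket 4 nonempty → append to chain.
Insert 338: h=11, bucket 11 empty → new chain.
Insert 216: h=10, bucket 10 empty → new chain.
Final buckets:
0: —
1: 483
2: —
3: —
4: 849 -> 667 -> 394 -> 615
5: 477
6: —
7: —
8: —
9: 809
10: 216
11: 338
12: —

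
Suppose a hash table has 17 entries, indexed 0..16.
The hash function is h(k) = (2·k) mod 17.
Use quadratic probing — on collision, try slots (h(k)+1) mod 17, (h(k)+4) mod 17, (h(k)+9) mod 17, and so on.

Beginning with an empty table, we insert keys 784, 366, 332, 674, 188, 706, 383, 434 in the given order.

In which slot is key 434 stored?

784: h=4 => slot 4
366: h=1 => slot 1
332: h=1, probe 1,2 => slot 2
674: h=5 => slot 5
188: h=2, probe 2,3 => slot 3
706: h=1, probe 1,2,5,10 => slot 10
383: h=1, probe 1,2,5,10,0 => slot 0
434: h=1, probe 1,2,5,10,0,9 => slot 9
Table: [383, 366, 332, 188, 784, 674, ∅, ∅, ∅, 434, 706, ∅, ∅, ∅, ∅, ∅, ∅]

9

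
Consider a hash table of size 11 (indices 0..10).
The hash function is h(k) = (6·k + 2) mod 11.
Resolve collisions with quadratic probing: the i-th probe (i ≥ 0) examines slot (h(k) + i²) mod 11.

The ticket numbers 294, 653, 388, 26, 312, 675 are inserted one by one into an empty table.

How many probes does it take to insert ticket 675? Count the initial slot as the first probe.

294: h=6 -> slot 6
653: h=4 -> slot 4
388: h=9 -> slot 9
26: h=4, probe 4,5 -> slot 5
312: h=4, probe 4,5,8 -> slot 8
675: h=4, probe 4,5,8,2 -> slot 2
Table: [-, -, 675, -, 653, 26, 294, -, 312, 388, -]

4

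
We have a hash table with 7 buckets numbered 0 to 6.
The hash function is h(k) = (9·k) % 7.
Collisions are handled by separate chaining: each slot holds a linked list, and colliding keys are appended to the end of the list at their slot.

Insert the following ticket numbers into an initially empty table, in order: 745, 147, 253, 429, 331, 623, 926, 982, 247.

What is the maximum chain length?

5

Insert 745: h=6, bucket 6 empty -> new chain.
Insert 147: h=0, bucket 0 empty -> new chain.
Insert 253: h=2, bucket 2 empty -> new chain.
Insert 429: h=4, bucket 4 empty -> new chain.
Insert 331: h=4, bucket 4 nonempty -> append to chain.
Insert 623: h=0, bucket 0 nonempty -> append to chain.
Insert 926: h=4, bucket 4 nonempty -> append to chain.
Insert 982: h=4, bucket 4 nonempty -> append to chain.
Insert 247: h=4, bucket 4 nonempty -> append to chain.
Final buckets:
0: 147 -> 623
1: -
2: 253
3: -
4: 429 -> 331 -> 926 -> 982 -> 247
5: -
6: 745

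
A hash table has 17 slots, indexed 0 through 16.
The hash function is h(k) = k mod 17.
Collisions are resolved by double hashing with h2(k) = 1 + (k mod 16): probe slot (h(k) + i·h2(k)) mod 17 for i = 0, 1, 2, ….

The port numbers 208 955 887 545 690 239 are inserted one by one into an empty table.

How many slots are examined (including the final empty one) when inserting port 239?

2

208 hashes to 4; slot 4 is free -> place at 4.
955 hashes to 3; slot 3 is free -> place at 3.
887 hashes to 3, h2=8; 3 taken -> place at 11.
545 hashes to 1; slot 1 is free -> place at 1.
690 hashes to 10; slot 10 is free -> place at 10.
239 hashes to 1, h2=16; 1 taken -> place at 0.
Table: [239, 545, —, 955, 208, —, —, —, —, —, 690, 887, —, —, —, —, —]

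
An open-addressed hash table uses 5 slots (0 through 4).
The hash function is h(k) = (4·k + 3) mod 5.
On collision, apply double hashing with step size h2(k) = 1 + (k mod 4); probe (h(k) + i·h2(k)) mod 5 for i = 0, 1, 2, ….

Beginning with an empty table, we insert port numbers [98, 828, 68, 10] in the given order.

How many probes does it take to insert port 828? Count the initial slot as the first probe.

98 hashes to 0; slot 0 is free => place at 0.
828 hashes to 0, h2=1; 0 taken => place at 1.
68 hashes to 0, h2=1; 0,1 taken => place at 2.
10 hashes to 3; slot 3 is free => place at 3.
Table: [98, 828, 68, 10, —]

2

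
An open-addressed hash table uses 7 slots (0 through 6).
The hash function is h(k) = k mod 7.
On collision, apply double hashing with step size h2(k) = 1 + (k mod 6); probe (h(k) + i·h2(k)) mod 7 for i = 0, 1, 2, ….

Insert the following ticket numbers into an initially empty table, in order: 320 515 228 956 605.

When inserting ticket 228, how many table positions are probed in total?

3

320 hashes to 5; slot 5 is free → place at 5.
515 hashes to 4; slot 4 is free → place at 4.
228 hashes to 4, h2=1; 4,5 taken → place at 6.
956 hashes to 4, h2=3; 4 taken → place at 0.
605 hashes to 3; slot 3 is free → place at 3.
Table: [956, ., ., 605, 515, 320, 228]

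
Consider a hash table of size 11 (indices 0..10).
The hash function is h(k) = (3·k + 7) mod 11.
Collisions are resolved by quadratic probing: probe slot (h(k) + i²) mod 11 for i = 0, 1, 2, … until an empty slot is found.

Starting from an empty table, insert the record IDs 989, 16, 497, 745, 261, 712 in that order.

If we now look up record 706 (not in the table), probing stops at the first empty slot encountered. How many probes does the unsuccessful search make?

2

Insert 989: h=4, slot 4 empty => index 4.
Insert 16: h=0, slot 0 empty => index 0.
Insert 497: h=2, slot 2 empty => index 2.
Insert 745: h=9, slot 9 empty => index 9.
Insert 261: h=9, slot 9 occupied => index 10.
Insert 712: h=9, slots 9,10,2 occupied => index 7.
Table: [16, _, 497, _, 989, _, _, 712, _, 745, 261]
Lookup 706: h=2, probe 2,3 → slot 3 empty, not found.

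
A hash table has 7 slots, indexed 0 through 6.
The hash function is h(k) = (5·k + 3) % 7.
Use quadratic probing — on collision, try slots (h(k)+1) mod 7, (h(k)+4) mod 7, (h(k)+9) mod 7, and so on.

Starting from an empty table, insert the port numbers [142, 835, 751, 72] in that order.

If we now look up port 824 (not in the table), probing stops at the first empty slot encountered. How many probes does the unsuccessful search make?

3

Insert 142: h=6, slot 6 empty => index 6.
Insert 835: h=6, slot 6 occupied => index 0.
Insert 751: h=6, slots 6,0 occupied => index 3.
Insert 72: h=6, slots 6,0,3 occupied => index 1.
Table: [835, 72, —, 751, —, —, 142]
Lookup 824: h=0, probe 0,1,4 → slot 4 empty, not found.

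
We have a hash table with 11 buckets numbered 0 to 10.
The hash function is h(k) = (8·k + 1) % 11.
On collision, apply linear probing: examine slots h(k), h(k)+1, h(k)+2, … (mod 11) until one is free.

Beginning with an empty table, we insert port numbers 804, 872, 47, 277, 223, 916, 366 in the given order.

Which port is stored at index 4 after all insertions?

Insert 804: h=9, slot 9 empty -> index 9.
Insert 872: h=3, slot 3 empty -> index 3.
Insert 47: h=3, slot 3 occupied -> index 4.
Insert 277: h=6, slot 6 empty -> index 6.
Insert 223: h=3, slots 3,4 occupied -> index 5.
Insert 916: h=3, slots 3,4,5,6 occupied -> index 7.
Insert 366: h=3, slots 3,4,5,6,7 occupied -> index 8.
Table: [∅, ∅, ∅, 872, 47, 223, 277, 916, 366, 804, ∅]

47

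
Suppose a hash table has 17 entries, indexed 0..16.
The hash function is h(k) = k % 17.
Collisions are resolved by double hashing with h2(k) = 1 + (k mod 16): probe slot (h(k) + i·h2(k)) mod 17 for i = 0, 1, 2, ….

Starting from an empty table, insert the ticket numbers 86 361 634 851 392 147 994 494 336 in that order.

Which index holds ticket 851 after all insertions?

Insert 86: h=1, slot 1 empty -> index 1.
Insert 361: h=4, slot 4 empty -> index 4.
Insert 634: h=5, slot 5 empty -> index 5.
Insert 851: h=1, h2=4, slots 1,5 occupied -> index 9.
Insert 392: h=1, h2=9, slot 1 occupied -> index 10.
Insert 147: h=11, slot 11 empty -> index 11.
Insert 994: h=8, slot 8 empty -> index 8.
Insert 494: h=1, h2=15, slot 1 occupied -> index 16.
Insert 336: h=13, slot 13 empty -> index 13.
Table: [., 86, ., ., 361, 634, ., ., 994, 851, 392, 147, ., 336, ., ., 494]

9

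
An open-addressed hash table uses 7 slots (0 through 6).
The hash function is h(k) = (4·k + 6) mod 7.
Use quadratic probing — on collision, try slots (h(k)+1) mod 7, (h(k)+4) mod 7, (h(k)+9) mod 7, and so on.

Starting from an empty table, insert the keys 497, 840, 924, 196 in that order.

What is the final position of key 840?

497 hashes to 6; slot 6 is free → place at 6.
840 hashes to 6; 6 taken → place at 0.
924 hashes to 6; 6,0 taken → place at 3.
196 hashes to 6; 6,0,3 taken → place at 1.
Table: [840, 196, ., 924, ., ., 497]

0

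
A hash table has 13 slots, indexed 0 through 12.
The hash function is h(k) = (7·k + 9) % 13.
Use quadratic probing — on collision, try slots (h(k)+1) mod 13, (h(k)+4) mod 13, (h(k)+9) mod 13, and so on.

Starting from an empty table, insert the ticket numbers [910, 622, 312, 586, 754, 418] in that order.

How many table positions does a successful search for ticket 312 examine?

2

910 hashes to 9; slot 9 is free => place at 9.
622 hashes to 8; slot 8 is free => place at 8.
312 hashes to 9; 9 taken => place at 10.
586 hashes to 3; slot 3 is free => place at 3.
754 hashes to 9; 9,10 taken => place at 0.
418 hashes to 10; 10 taken => place at 11.
Table: [754, ∅, ∅, 586, ∅, ∅, ∅, ∅, 622, 910, 312, 418, ∅]
Lookup 312: h=9, probe 9,10 → found at 10.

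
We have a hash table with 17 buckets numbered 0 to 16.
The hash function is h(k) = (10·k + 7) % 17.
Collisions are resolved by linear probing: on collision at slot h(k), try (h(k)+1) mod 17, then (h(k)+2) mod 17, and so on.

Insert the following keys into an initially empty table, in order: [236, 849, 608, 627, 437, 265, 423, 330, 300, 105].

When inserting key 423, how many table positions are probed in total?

4

236: h=4 => slot 4
849: h=14 => slot 14
608: h=1 => slot 1
627: h=4, probe 4,5 => slot 5
437: h=8 => slot 8
265: h=5, probe 5,6 => slot 6
423: h=4, probe 4,5,6,7 => slot 7
330: h=9 => slot 9
300: h=15 => slot 15
105: h=3 => slot 3
Table: [., 608, ., 105, 236, 627, 265, 423, 437, 330, ., ., ., ., 849, 300, .]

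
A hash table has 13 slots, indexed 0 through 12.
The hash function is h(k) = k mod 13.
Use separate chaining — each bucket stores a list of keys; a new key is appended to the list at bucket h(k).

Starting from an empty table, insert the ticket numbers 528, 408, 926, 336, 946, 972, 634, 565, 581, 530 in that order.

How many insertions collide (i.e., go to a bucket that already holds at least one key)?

Insert 528: h=8, bucket 8 empty -> new chain.
Insert 408: h=5, bucket 5 empty -> new chain.
Insert 926: h=3, bucket 3 empty -> new chain.
Insert 336: h=11, bucket 11 empty -> new chain.
Insert 946: h=10, bucket 10 empty -> new chain.
Insert 972: h=10, bucket 10 nonempty -> append to chain.
Insert 634: h=10, bucket 10 nonempty -> append to chain.
Insert 565: h=6, bucket 6 empty -> new chain.
Insert 581: h=9, bucket 9 empty -> new chain.
Insert 530: h=10, bucket 10 nonempty -> append to chain.
Final buckets:
0: -
1: -
2: -
3: 926
4: -
5: 408
6: 565
7: -
8: 528
9: 581
10: 946 -> 972 -> 634 -> 530
11: 336
12: -

3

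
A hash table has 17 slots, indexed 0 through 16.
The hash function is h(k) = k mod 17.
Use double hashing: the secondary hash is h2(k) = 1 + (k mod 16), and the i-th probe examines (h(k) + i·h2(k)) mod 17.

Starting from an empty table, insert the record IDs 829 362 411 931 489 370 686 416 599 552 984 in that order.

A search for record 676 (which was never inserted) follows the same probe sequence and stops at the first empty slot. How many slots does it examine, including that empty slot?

2

Insert 829: h=13, slot 13 empty -> index 13.
Insert 362: h=5, slot 5 empty -> index 5.
Insert 411: h=3, slot 3 empty -> index 3.
Insert 931: h=13, h2=4, slot 13 occupied -> index 0.
Insert 489: h=13, h2=10, slot 13 occupied -> index 6.
Insert 370: h=13, h2=3, slot 13 occupied -> index 16.
Insert 686: h=6, h2=15, slot 6 occupied -> index 4.
Insert 416: h=8, slot 8 empty -> index 8.
Insert 599: h=4, h2=8, slot 4 occupied -> index 12.
Insert 552: h=8, h2=9, slots 8,0 occupied -> index 9.
Insert 984: h=15, slot 15 empty -> index 15.
Table: [931, —, —, 411, 686, 362, 489, —, 416, 552, —, —, 599, 829, —, 984, 370]
Lookup 676: h=13, h2=5, probe 13,1 → slot 1 empty, not found.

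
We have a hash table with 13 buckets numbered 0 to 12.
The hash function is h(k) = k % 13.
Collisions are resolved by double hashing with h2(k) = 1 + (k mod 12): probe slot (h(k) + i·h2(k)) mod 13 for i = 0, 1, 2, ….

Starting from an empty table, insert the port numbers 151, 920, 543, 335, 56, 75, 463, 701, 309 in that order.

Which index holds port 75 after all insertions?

151: h=8 → slot 8
920: h=10 → slot 10
543: h=10, h2=4, probe 10,1 → slot 1
335: h=10, h2=12, probe 10,9 → slot 9
56: h=4 → slot 4
75: h=10, h2=4, probe 10,1,5 → slot 5
463: h=8, h2=8, probe 8,3 → slot 3
701: h=12 → slot 12
309: h=10, h2=10, probe 10,7 → slot 7
Table: [∅, 543, ∅, 463, 56, 75, ∅, 309, 151, 335, 920, ∅, 701]

5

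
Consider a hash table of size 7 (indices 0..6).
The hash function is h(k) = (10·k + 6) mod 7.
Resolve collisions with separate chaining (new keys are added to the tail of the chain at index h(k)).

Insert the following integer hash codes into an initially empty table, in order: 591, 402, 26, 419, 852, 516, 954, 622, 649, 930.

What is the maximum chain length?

591 -> bucket 1
402 -> bucket 1 (collision)
26 -> bucket 0
419 -> bucket 3
852 -> bucket 0 (collision)
516 -> bucket 0 (collision)
954 -> bucket 5
622 -> bucket 3 (collision)
649 -> bucket 0 (collision)
930 -> bucket 3 (collision)
Final buckets:
0: 26 -> 852 -> 516 -> 649
1: 591 -> 402
2: ∅
3: 419 -> 622 -> 930
4: ∅
5: 954
6: ∅

4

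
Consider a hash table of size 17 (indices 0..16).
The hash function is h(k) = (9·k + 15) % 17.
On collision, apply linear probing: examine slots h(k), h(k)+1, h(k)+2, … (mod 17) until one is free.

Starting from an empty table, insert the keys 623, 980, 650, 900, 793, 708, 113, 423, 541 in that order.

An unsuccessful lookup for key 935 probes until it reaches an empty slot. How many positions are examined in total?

Insert 623: h=12, slot 12 empty => index 12.
Insert 980: h=12, slot 12 occupied => index 13.
Insert 650: h=0, slot 0 empty => index 0.
Insert 900: h=6, slot 6 empty => index 6.
Insert 793: h=12, slots 12,13 occupied => index 14.
Insert 708: h=12, slots 12,13,14 occupied => index 15.
Insert 113: h=12, slots 12,13,14,15 occupied => index 16.
Insert 423: h=14, slots 14,15,16,0 occupied => index 1.
Insert 541: h=5, slot 5 empty => index 5.
Table: [650, 423, ∅, ∅, ∅, 541, 900, ∅, ∅, ∅, ∅, ∅, 623, 980, 793, 708, 113]
Lookup 935: h=15, probe 15,16,0,1,2 → slot 2 empty, not found.

5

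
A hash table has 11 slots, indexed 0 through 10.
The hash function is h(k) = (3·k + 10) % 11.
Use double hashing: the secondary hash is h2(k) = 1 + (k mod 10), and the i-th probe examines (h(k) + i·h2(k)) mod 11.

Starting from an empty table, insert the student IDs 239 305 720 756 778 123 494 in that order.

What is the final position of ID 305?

7

239 hashes to 1; slot 1 is free → place at 1.
305 hashes to 1, h2=6; 1 taken → place at 7.
720 hashes to 3; slot 3 is free → place at 3.
756 hashes to 1, h2=7; 1 taken → place at 8.
778 hashes to 1, h2=9; 1 taken → place at 10.
123 hashes to 5; slot 5 is free → place at 5.
494 hashes to 7, h2=5; 7,1 taken → place at 6.
Table: [_, 239, _, 720, _, 123, 494, 305, 756, _, 778]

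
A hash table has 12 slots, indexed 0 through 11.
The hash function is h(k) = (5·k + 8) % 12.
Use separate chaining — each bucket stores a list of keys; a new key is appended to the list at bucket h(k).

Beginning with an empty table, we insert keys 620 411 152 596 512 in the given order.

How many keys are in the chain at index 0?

4

620 → bucket 0
411 → bucket 11
152 → bucket 0 (collision)
596 → bucket 0 (collision)
512 → bucket 0 (collision)
Final buckets:
0: 620 -> 152 -> 596 -> 512
1: _
2: _
3: _
4: _
5: _
6: _
7: _
8: _
9: _
10: _
11: 411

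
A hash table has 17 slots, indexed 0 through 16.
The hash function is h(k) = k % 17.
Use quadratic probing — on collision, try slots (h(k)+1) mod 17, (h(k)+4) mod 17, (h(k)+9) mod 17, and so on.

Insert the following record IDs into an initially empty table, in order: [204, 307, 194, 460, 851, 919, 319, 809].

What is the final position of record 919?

Insert 204: h=0, slot 0 empty => index 0.
Insert 307: h=1, slot 1 empty => index 1.
Insert 194: h=7, slot 7 empty => index 7.
Insert 460: h=1, slot 1 occupied => index 2.
Insert 851: h=1, slots 1,2 occupied => index 5.
Insert 919: h=1, slots 1,2,5 occupied => index 10.
Insert 319: h=13, slot 13 empty => index 13.
Insert 809: h=10, slot 10 occupied => index 11.
Table: [204, 307, 460, ., ., 851, ., 194, ., ., 919, 809, ., 319, ., ., .]

10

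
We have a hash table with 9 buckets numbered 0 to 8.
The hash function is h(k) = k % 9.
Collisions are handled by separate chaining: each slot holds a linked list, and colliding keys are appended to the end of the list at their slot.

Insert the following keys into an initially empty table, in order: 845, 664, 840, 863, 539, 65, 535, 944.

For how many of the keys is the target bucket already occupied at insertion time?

3

Insert 845: h=8, bucket 8 empty → new chain.
Insert 664: h=7, bucket 7 empty → new chain.
Insert 840: h=3, bucket 3 empty → new chain.
Insert 863: h=8, bucket 8 nonempty → append to chain.
Insert 539: h=8, bucket 8 nonempty → append to chain.
Insert 65: h=2, bucket 2 empty → new chain.
Insert 535: h=4, bucket 4 empty → new chain.
Insert 944: h=8, bucket 8 nonempty → append to chain.
Final buckets:
0: ∅
1: ∅
2: 65
3: 840
4: 535
5: ∅
6: ∅
7: 664
8: 845 -> 863 -> 539 -> 944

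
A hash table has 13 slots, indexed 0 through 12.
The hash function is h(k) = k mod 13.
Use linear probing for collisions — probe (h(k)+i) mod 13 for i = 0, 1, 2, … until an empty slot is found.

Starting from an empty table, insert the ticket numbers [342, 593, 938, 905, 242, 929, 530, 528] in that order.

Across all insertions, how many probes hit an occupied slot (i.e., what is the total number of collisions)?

8

Insert 342: h=4, slot 4 empty → index 4.
Insert 593: h=8, slot 8 empty → index 8.
Insert 938: h=2, slot 2 empty → index 2.
Insert 905: h=8, slot 8 occupied → index 9.
Insert 242: h=8, slots 8,9 occupied → index 10.
Insert 929: h=6, slot 6 empty → index 6.
Insert 530: h=10, slot 10 occupied → index 11.
Insert 528: h=8, slots 8,9,10,11 occupied → index 12.
Table: [-, -, 938, -, 342, -, 929, -, 593, 905, 242, 530, 528]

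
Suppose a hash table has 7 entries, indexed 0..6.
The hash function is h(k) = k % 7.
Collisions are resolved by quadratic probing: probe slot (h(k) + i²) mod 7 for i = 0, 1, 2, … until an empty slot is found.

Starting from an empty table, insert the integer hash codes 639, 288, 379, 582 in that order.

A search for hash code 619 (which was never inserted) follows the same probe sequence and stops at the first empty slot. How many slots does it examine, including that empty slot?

2

Insert 639: h=2, slot 2 empty → index 2.
Insert 288: h=1, slot 1 empty → index 1.
Insert 379: h=1, slots 1,2 occupied → index 5.
Insert 582: h=1, slots 1,2,5 occupied → index 3.
Table: [., 288, 639, 582, ., 379, .]
Lookup 619: h=3, probe 3,4 → slot 4 empty, not found.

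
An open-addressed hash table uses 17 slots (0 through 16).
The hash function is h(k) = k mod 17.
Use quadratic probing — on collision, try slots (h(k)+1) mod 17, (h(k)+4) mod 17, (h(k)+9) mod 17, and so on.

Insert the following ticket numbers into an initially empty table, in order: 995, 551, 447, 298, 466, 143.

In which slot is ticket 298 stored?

10

995 hashes to 9; slot 9 is free -> place at 9.
551 hashes to 7; slot 7 is free -> place at 7.
447 hashes to 5; slot 5 is free -> place at 5.
298 hashes to 9; 9 taken -> place at 10.
466 hashes to 7; 7 taken -> place at 8.
143 hashes to 7; 7,8 taken -> place at 11.
Table: [∅, ∅, ∅, ∅, ∅, 447, ∅, 551, 466, 995, 298, 143, ∅, ∅, ∅, ∅, ∅]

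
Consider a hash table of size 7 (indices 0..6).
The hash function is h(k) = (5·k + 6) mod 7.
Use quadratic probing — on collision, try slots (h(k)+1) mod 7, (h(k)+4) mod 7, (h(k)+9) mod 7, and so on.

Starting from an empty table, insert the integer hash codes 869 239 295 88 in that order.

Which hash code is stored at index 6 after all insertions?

88

869: h=4 -> slot 4
239: h=4, probe 4,5 -> slot 5
295: h=4, probe 4,5,1 -> slot 1
88: h=5, probe 5,6 -> slot 6
Table: [-, 295, -, -, 869, 239, 88]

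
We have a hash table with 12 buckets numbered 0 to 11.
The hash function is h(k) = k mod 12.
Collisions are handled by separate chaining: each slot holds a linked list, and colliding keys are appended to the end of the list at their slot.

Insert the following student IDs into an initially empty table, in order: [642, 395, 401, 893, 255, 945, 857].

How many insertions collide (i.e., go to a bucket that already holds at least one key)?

2

642 -> bucket 6
395 -> bucket 11
401 -> bucket 5
893 -> bucket 5 (collision)
255 -> bucket 3
945 -> bucket 9
857 -> bucket 5 (collision)
Final buckets:
0: .
1: .
2: .
3: 255
4: .
5: 401 -> 893 -> 857
6: 642
7: .
8: .
9: 945
10: .
11: 395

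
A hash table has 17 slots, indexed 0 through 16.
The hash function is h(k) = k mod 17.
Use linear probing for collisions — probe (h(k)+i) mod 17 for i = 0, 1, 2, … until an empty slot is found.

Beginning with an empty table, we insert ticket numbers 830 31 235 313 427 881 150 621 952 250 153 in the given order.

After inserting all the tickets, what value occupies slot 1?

830: h=14 → slot 14
31: h=14, probe 14,15 → slot 15
235: h=14, probe 14,15,16 → slot 16
313: h=7 → slot 7
427: h=2 → slot 2
881: h=14, probe 14,15,16,0 → slot 0
150: h=14, probe 14,15,16,0,1 → slot 1
621: h=9 → slot 9
952: h=0, probe 0,1,2,3 → slot 3
250: h=12 → slot 12
153: h=0, probe 0,1,2,3,4 → slot 4
Table: [881, 150, 427, 952, 153, -, -, 313, -, 621, -, -, 250, -, 830, 31, 235]

150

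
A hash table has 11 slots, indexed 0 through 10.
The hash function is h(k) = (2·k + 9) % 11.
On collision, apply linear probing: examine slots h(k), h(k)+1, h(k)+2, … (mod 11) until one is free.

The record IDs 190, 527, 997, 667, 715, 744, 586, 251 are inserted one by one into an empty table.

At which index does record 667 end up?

2

190 hashes to 4; slot 4 is free → place at 4.
527 hashes to 7; slot 7 is free → place at 7.
997 hashes to 1; slot 1 is free → place at 1.
667 hashes to 1; 1 taken → place at 2.
715 hashes to 9; slot 9 is free → place at 9.
744 hashes to 1; 1,2 taken → place at 3.
586 hashes to 4; 4 taken → place at 5.
251 hashes to 5; 5 taken → place at 6.
Table: [., 997, 667, 744, 190, 586, 251, 527, ., 715, .]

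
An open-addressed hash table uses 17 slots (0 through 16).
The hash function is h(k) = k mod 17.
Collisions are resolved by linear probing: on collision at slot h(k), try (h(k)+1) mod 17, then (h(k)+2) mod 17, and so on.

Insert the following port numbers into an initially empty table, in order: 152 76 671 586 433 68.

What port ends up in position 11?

152: h=16 → slot 16
76: h=8 → slot 8
671: h=8, probe 8,9 → slot 9
586: h=8, probe 8,9,10 → slot 10
433: h=8, probe 8,9,10,11 → slot 11
68: h=0 → slot 0
Table: [68, ∅, ∅, ∅, ∅, ∅, ∅, ∅, 76, 671, 586, 433, ∅, ∅, ∅, ∅, 152]

433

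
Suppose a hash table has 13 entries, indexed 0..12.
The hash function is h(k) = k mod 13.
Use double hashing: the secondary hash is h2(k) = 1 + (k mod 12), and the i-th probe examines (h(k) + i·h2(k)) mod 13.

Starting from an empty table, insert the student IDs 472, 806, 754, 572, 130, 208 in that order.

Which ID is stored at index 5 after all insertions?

208

Insert 472: h=4, slot 4 empty => index 4.
Insert 806: h=0, slot 0 empty => index 0.
Insert 754: h=0, h2=11, slot 0 occupied => index 11.
Insert 572: h=0, h2=9, slot 0 occupied => index 9.
Insert 130: h=0, h2=11, slots 0,11,9 occupied => index 7.
Insert 208: h=0, h2=5, slot 0 occupied => index 5.
Table: [806, ∅, ∅, ∅, 472, 208, ∅, 130, ∅, 572, ∅, 754, ∅]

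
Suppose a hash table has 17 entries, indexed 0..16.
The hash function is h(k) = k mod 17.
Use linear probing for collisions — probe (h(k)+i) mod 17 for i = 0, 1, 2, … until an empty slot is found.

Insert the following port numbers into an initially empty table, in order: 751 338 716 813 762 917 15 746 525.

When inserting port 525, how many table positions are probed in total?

Insert 751: h=3, slot 3 empty → index 3.
Insert 338: h=15, slot 15 empty → index 15.
Insert 716: h=2, slot 2 empty → index 2.
Insert 813: h=14, slot 14 empty → index 14.
Insert 762: h=14, slots 14,15 occupied → index 16.
Insert 917: h=16, slot 16 occupied → index 0.
Insert 15: h=15, slots 15,16,0 occupied → index 1.
Insert 746: h=15, slots 15,16,0,1,2,3 occupied → index 4.
Insert 525: h=15, slots 15,16,0,1,2,3,4 occupied → index 5.
Table: [917, 15, 716, 751, 746, 525, -, -, -, -, -, -, -, -, 813, 338, 762]

8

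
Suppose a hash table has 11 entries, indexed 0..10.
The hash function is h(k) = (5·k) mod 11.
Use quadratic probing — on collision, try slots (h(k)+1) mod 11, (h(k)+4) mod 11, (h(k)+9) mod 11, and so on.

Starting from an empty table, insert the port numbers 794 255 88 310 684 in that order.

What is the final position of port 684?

8

Insert 794: h=10, slot 10 empty => index 10.
Insert 255: h=10, slot 10 occupied => index 0.
Insert 88: h=0, slot 0 occupied => index 1.
Insert 310: h=10, slots 10,0 occupied => index 3.
Insert 684: h=10, slots 10,0,3 occupied => index 8.
Table: [255, 88, _, 310, _, _, _, _, 684, _, 794]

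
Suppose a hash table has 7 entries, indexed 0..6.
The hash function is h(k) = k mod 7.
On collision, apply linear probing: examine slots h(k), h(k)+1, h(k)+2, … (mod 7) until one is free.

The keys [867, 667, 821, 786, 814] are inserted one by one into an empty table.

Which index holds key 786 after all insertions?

867 hashes to 6; slot 6 is free → place at 6.
667 hashes to 2; slot 2 is free → place at 2.
821 hashes to 2; 2 taken → place at 3.
786 hashes to 2; 2,3 taken → place at 4.
814 hashes to 2; 2,3,4 taken → place at 5.
Table: [-, -, 667, 821, 786, 814, 867]

4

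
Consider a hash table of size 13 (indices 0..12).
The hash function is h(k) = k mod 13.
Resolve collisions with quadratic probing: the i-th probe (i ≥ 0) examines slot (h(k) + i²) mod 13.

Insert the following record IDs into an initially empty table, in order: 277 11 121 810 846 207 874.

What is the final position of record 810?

277 hashes to 4; slot 4 is free -> place at 4.
11 hashes to 11; slot 11 is free -> place at 11.
121 hashes to 4; 4 taken -> place at 5.
810 hashes to 4; 4,5 taken -> place at 8.
846 hashes to 1; slot 1 is free -> place at 1.
207 hashes to 12; slot 12 is free -> place at 12.
874 hashes to 3; slot 3 is free -> place at 3.
Table: [_, 846, _, 874, 277, 121, _, _, 810, _, _, 11, 207]

8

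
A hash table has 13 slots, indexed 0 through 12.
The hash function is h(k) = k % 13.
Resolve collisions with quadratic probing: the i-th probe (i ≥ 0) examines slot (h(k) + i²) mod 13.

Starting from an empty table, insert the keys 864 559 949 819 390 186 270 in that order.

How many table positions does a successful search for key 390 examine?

864: h=6 => slot 6
559: h=0 => slot 0
949: h=0, probe 0,1 => slot 1
819: h=0, probe 0,1,4 => slot 4
390: h=0, probe 0,1,4,9 => slot 9
186: h=4, probe 4,5 => slot 5
270: h=10 => slot 10
Table: [559, 949, ., ., 819, 186, 864, ., ., 390, 270, ., .]
Lookup 390: h=0, probe 0,1,4,9 → found at 9.

4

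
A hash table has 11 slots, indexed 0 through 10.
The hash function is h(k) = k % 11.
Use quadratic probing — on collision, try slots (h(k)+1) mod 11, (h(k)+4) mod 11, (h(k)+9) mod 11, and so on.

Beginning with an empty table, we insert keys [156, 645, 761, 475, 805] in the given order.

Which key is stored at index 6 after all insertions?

475

156: h=2 -> slot 2
645: h=7 -> slot 7
761: h=2, probe 2,3 -> slot 3
475: h=2, probe 2,3,6 -> slot 6
805: h=2, probe 2,3,6,0 -> slot 0
Table: [805, -, 156, 761, -, -, 475, 645, -, -, -]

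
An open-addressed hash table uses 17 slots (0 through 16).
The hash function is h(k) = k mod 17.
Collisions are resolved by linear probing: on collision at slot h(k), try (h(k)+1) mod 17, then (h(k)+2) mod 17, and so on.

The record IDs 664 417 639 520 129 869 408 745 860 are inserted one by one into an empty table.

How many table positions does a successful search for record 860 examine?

4

Insert 664: h=1, slot 1 empty => index 1.
Insert 417: h=9, slot 9 empty => index 9.
Insert 639: h=10, slot 10 empty => index 10.
Insert 520: h=10, slot 10 occupied => index 11.
Insert 129: h=10, slots 10,11 occupied => index 12.
Insert 869: h=2, slot 2 empty => index 2.
Insert 408: h=0, slot 0 empty => index 0.
Insert 745: h=14, slot 14 empty => index 14.
Insert 860: h=10, slots 10,11,12 occupied => index 13.
Table: [408, 664, 869, —, —, —, —, —, —, 417, 639, 520, 129, 860, 745, —, —]
Lookup 860: h=10, probe 10,11,12,13 → found at 13.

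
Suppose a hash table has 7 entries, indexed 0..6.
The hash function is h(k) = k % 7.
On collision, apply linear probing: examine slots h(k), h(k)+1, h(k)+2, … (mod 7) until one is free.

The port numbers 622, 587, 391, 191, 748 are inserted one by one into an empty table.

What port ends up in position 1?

622 hashes to 6; slot 6 is free => place at 6.
587 hashes to 6; 6 taken => place at 0.
391 hashes to 6; 6,0 taken => place at 1.
191 hashes to 2; slot 2 is free => place at 2.
748 hashes to 6; 6,0,1,2 taken => place at 3.
Table: [587, 391, 191, 748, -, -, 622]

391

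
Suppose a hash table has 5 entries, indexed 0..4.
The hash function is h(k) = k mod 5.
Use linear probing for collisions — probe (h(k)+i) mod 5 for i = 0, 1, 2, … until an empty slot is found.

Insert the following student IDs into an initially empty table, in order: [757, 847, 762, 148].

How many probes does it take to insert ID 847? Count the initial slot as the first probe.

757: h=2 -> slot 2
847: h=2, probe 2,3 -> slot 3
762: h=2, probe 2,3,4 -> slot 4
148: h=3, probe 3,4,0 -> slot 0
Table: [148, ∅, 757, 847, 762]

2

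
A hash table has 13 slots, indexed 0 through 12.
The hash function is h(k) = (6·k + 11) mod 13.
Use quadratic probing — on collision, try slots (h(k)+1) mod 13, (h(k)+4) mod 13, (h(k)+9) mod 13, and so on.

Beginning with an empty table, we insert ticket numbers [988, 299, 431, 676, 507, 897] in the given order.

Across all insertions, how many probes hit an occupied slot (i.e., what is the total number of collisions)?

10

988: h=11 => slot 11
299: h=11, probe 11,12 => slot 12
431: h=10 => slot 10
676: h=11, probe 11,12,2 => slot 2
507: h=11, probe 11,12,2,7 => slot 7
897: h=11, probe 11,12,2,7,1 => slot 1
Table: [., 897, 676, ., ., ., ., 507, ., ., 431, 988, 299]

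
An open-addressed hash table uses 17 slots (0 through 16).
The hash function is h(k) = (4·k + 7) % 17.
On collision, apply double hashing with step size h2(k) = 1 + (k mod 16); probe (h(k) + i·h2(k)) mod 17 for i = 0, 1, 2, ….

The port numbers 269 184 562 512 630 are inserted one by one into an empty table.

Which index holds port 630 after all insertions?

1

269 hashes to 12; slot 12 is free => place at 12.
184 hashes to 12, h2=9; 12 taken => place at 4.
562 hashes to 11; slot 11 is free => place at 11.
512 hashes to 15; slot 15 is free => place at 15.
630 hashes to 11, h2=7; 11 taken => place at 1.
Table: [_, 630, _, _, 184, _, _, _, _, _, _, 562, 269, _, _, 512, _]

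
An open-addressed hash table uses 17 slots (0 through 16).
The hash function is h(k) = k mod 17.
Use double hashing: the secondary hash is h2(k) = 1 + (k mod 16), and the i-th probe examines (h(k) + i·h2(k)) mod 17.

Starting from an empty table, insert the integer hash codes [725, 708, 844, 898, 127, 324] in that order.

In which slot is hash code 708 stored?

16

725 hashes to 11; slot 11 is free -> place at 11.
708 hashes to 11, h2=5; 11 taken -> place at 16.
844 hashes to 11, h2=13; 11 taken -> place at 7.
898 hashes to 14; slot 14 is free -> place at 14.
127 hashes to 8; slot 8 is free -> place at 8.
324 hashes to 1; slot 1 is free -> place at 1.
Table: [∅, 324, ∅, ∅, ∅, ∅, ∅, 844, 127, ∅, ∅, 725, ∅, ∅, 898, ∅, 708]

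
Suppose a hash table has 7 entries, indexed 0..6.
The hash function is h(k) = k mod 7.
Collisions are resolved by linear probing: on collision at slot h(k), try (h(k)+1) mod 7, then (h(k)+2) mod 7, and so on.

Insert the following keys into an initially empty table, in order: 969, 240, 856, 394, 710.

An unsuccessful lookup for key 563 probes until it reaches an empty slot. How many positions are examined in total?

5

969 hashes to 3; slot 3 is free -> place at 3.
240 hashes to 2; slot 2 is free -> place at 2.
856 hashes to 2; 2,3 taken -> place at 4.
394 hashes to 2; 2,3,4 taken -> place at 5.
710 hashes to 3; 3,4,5 taken -> place at 6.
Table: [., ., 240, 969, 856, 394, 710]
Lookup 563: h=3, probe 3,4,5,6,0 → slot 0 empty, not found.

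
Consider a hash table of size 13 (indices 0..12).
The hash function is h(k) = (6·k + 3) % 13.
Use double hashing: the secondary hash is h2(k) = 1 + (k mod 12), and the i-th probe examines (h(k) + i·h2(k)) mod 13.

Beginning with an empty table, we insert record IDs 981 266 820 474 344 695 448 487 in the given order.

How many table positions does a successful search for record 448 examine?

3

981: h=0 → slot 0
266: h=0, h2=3, probe 0,3 → slot 3
820: h=9 → slot 9
474: h=0, h2=7, probe 0,7 → slot 7
344: h=0, h2=9, probe 0,9,5 → slot 5
695: h=0, h2=12, probe 0,12 → slot 12
448: h=0, h2=5, probe 0,5,10 → slot 10
487: h=0, h2=8, probe 0,8 → slot 8
Table: [981, ., ., 266, ., 344, ., 474, 487, 820, 448, ., 695]
Lookup 448: h=0, h2=5, probe 0,5,10 → found at 10.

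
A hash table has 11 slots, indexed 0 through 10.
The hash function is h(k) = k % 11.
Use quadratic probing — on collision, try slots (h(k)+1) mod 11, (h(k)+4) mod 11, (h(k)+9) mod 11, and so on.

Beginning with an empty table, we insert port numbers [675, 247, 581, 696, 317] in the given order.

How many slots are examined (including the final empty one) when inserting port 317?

2

675 hashes to 4; slot 4 is free -> place at 4.
247 hashes to 5; slot 5 is free -> place at 5.
581 hashes to 9; slot 9 is free -> place at 9.
696 hashes to 3; slot 3 is free -> place at 3.
317 hashes to 9; 9 taken -> place at 10.
Table: [∅, ∅, ∅, 696, 675, 247, ∅, ∅, ∅, 581, 317]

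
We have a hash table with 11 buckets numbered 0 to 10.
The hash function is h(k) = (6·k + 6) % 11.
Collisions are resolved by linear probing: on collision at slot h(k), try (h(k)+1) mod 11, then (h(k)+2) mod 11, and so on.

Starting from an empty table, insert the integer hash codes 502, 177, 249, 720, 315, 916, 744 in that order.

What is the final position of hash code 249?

5

Insert 502: h=4, slot 4 empty -> index 4.
Insert 177: h=1, slot 1 empty -> index 1.
Insert 249: h=4, slot 4 occupied -> index 5.
Insert 720: h=3, slot 3 empty -> index 3.
Insert 315: h=4, slots 4,5 occupied -> index 6.
Insert 916: h=2, slot 2 empty -> index 2.
Insert 744: h=4, slots 4,5,6 occupied -> index 7.
Table: [—, 177, 916, 720, 502, 249, 315, 744, —, —, —]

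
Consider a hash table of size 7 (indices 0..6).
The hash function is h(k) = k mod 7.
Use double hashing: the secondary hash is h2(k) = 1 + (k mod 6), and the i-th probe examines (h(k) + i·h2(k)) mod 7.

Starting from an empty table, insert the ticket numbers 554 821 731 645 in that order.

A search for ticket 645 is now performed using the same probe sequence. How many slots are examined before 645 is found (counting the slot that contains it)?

Insert 554: h=1, slot 1 empty -> index 1.
Insert 821: h=2, slot 2 empty -> index 2.
Insert 731: h=3, slot 3 empty -> index 3.
Insert 645: h=1, h2=4, slot 1 occupied -> index 5.
Table: [_, 554, 821, 731, _, 645, _]
Lookup 645: h=1, h2=4, probe 1,5 → found at 5.

2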